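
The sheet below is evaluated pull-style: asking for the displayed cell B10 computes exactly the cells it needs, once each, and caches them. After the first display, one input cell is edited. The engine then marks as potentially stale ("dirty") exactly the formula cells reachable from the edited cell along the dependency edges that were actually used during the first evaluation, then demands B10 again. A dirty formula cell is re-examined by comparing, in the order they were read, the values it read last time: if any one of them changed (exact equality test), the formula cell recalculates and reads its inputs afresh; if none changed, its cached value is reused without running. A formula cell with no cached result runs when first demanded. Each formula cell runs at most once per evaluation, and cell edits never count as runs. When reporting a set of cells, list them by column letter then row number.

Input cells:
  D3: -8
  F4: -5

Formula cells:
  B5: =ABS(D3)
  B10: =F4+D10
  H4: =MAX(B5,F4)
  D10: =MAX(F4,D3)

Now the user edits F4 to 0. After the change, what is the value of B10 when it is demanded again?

Demanding B10 again yields 0.

First demand of the output computes:
  D10 = MAX(-5, -8) = -5
  B10 = -5 + -5 = -10

After the edit, cleaning proceeds:
  D10: a read changed (F4 -5->0) — executes, giving 0.
  B10: a read changed (F4 -5->0; D10 -5->0) — executes, giving 0.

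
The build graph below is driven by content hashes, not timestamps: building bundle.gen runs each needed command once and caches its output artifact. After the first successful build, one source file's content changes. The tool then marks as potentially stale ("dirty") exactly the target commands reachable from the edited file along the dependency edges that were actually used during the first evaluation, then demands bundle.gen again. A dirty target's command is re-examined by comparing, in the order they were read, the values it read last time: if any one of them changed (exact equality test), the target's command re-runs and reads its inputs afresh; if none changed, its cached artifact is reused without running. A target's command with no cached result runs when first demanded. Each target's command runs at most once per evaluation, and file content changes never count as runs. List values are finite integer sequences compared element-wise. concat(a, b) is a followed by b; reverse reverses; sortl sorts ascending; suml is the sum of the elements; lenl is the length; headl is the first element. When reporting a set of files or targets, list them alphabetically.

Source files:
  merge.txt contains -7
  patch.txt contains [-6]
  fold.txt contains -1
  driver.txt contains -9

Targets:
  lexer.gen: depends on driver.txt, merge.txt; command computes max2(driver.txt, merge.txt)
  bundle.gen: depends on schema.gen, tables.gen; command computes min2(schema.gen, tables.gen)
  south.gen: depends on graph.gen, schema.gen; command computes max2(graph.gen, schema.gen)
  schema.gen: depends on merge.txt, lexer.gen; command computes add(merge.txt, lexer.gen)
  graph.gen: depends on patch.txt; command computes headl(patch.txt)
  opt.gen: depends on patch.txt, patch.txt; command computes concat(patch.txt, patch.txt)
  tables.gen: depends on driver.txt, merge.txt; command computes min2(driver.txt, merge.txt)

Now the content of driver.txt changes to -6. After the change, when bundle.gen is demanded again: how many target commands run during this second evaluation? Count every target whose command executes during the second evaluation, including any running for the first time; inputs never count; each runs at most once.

Run set: bundle.gen, lexer.gen, schema.gen, tables.gen (4 run).

Initial pass — values computed on the first demand:
  lexer.gen = max2(-9, -7) = -7
  schema.gen = add(-7, -7) = -14
  tables.gen = min2(-9, -7) = -9
  bundle.gen = min2(-14, -9) = -14

Second demand — change propagation:
  lexer.gen: re-runs because driver.txt -9->-6; new result -6.
  schema.gen: re-runs because lexer.gen -7->-6; new result -13.
  tables.gen: re-runs because driver.txt -9->-6; new result -7.
  bundle.gen: re-runs because schema.gen -14->-13; tables.gen -9->-7; new result -13.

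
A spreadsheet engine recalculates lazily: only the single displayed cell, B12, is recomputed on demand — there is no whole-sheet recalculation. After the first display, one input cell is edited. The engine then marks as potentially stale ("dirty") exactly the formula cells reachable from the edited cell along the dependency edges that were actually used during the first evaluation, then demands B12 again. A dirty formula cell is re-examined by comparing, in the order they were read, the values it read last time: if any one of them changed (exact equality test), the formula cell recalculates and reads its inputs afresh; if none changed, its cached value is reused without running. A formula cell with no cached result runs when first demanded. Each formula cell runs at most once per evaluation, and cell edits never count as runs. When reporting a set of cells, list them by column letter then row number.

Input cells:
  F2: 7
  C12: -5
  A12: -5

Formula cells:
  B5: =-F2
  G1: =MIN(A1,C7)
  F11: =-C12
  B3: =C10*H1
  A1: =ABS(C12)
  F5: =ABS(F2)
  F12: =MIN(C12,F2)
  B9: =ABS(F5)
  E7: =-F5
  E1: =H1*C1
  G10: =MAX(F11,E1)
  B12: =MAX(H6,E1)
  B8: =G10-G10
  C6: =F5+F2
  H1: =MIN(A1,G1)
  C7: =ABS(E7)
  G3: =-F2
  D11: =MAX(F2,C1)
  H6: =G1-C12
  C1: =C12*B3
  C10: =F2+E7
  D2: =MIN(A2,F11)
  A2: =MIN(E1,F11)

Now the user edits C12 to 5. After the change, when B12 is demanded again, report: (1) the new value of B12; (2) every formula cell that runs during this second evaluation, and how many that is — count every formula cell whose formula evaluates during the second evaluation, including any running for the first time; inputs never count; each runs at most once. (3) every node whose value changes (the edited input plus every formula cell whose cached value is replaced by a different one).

New value of B12: 0.
Formula cells that run: A1, B12, C1, H6 — 4 in total.
Values that change: B12, C12, H6.
Key observation: the cutoff stops propagation at G1 — its inputs' values are unchanged, so it reuses its cache.

First evaluation (everything demanded from the output):
  A1 = ABS(-5) = 5
  F5 = ABS(7) = 7
  E7 = -(7) = -7
  C7 = ABS(-7) = 7
  C10 = 7 + -7 = 0
  G1 = MIN(5, 7) = 5
  H1 = MIN(5, 5) = 5
  B3 = 0 * 5 = 0
  C1 = -5 * 0 = 0
  E1 = 5 * 0 = 0
  H6 = 5 - -5 = 10
  B12 = MAX(10, 0) = 10

Propagation after the edit:
  A1: runs — C12 -5->5; result 5 (same value as before).
  G1: checked — values it read are unchanged (A1 unchanged, C7 unchanged); reused cached 5 without running.
  H1: checked — values it read are unchanged (A1 unchanged, G1 unchanged); reused cached 5 without running.
  B3: checked — values it read are unchanged (C10 unchanged, H1 unchanged); reused cached 0 without running.
  C1: runs — C12 -5->5; result 0 (same value as before).
  E1: checked — values it read are unchanged (H1 unchanged, C1 unchanged); reused cached 0 without running.
  H6: runs — C12 -5->5; result 0.
  B12: runs — H6 10->0; result 0.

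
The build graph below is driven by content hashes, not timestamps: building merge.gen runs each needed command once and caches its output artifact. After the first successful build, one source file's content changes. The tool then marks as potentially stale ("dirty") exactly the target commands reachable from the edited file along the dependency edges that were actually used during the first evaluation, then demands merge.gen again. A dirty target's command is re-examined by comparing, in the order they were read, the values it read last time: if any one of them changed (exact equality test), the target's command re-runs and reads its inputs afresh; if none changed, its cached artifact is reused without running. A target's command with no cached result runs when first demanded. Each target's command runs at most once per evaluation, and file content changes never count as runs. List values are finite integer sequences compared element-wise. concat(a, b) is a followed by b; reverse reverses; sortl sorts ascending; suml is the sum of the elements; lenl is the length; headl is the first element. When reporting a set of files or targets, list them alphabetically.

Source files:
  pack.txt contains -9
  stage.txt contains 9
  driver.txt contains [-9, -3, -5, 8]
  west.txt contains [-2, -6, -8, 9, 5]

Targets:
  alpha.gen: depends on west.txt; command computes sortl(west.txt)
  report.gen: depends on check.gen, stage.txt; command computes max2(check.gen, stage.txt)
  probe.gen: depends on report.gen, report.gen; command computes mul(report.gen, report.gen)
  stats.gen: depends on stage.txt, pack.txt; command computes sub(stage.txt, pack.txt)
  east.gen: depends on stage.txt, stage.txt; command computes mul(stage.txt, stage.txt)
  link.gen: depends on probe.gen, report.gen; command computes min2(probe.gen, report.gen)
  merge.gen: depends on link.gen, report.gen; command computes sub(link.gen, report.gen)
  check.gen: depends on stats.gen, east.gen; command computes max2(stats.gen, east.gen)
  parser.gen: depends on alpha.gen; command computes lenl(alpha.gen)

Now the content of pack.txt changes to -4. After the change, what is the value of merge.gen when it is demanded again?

merge.gen now evaluates to 0.
The important point: check.gen recomputes to an identical value, and the output ends up unchanged.

Initial pass — values computed on the first demand:
  east.gen = mul(9, 9) = 81
  stats.gen = sub(9, -9) = 18
  check.gen = max2(18, 81) = 81
  report.gen = max2(81, 9) = 81
  probe.gen = mul(81, 81) = 6561
  link.gen = min2(6561, 81) = 81
  merge.gen = sub(81, 81) = 0

Second demand — change propagation:
  stats.gen: re-runs because pack.txt -9->-4; new result 13.
  check.gen: re-runs because stats.gen 18->13; new result 81 (unchanged).
  report.gen: re-examined; everything it read last time is the same (check.gen unchanged, stage.txt unchanged) — cache 81 kept, no run.
  probe.gen: re-examined; everything it read last time is the same (report.gen unchanged, report.gen unchanged) — cache 6561 kept, no run.
  link.gen: re-examined; everything it read last time is the same (probe.gen unchanged, report.gen unchanged) — cache 81 kept, no run.
  merge.gen: re-examined; everything it read last time is the same (link.gen unchanged, report.gen unchanged) — cache 0 kept, no run.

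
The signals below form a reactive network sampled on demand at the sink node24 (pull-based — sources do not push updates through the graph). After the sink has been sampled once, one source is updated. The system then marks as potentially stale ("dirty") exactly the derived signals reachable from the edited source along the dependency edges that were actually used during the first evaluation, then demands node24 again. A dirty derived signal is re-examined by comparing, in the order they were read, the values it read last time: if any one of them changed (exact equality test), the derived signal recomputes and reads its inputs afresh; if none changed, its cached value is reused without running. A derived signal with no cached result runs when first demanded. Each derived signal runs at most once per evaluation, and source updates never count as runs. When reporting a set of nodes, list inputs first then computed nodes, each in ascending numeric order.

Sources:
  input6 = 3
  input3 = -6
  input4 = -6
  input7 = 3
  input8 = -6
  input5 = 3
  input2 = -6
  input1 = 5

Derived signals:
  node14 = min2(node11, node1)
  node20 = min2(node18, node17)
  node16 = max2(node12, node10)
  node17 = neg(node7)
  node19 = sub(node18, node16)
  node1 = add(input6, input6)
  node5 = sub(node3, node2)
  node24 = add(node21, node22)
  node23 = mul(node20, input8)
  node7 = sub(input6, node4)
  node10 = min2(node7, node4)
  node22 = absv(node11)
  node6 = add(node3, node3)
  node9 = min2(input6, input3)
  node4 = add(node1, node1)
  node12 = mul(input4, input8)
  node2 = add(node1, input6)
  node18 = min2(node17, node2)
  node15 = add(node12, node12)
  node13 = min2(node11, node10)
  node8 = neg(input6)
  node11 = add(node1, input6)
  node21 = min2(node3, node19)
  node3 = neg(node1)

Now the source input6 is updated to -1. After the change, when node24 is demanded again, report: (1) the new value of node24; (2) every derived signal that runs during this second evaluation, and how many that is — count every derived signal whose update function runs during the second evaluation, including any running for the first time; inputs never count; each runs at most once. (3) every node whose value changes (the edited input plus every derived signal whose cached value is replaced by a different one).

node24 now evaluates to -36.
Run set: node1, node2, node3, node4, node7, node10, node11, node16, node17, node18, node19, node21, node22, node24 (14 run).
Changed values: input6, node1, node2, node3, node4, node7, node10, node11, node17, node18, node19, node21, node22, node24.

Initial pass — values computed on the first demand:
  node1 = add(3, 3) = 6
  node2 = add(6, 3) = 9
  node3 = neg(6) = -6
  node4 = add(6, 6) = 12
  node7 = sub(3, 12) = -9
  node10 = min2(-9, 12) = -9
  node11 = add(6, 3) = 9
  node12 = mul(-6, -6) = 36
  node16 = max2(36, -9) = 36
  node17 = neg(-9) = 9
  node18 = min2(9, 9) = 9
  node19 = sub(9, 36) = -27
  node21 = min2(-6, -27) = -27
  node22 = absv(9) = 9
  node24 = add(-27, 9) = -18

Second demand — change propagation:
  node1: re-runs because input6 3->-1; input6 3->-1; new result -2.
  node2: re-runs because node1 6->-2; input6 3->-1; new result -3.
  node3: re-runs because node1 6->-2; new result 2.
  node4: re-runs because node1 6->-2; node1 6->-2; new result -4.
  node7: re-runs because input6 3->-1; node4 12->-4; new result 3.
  node10: re-runs because node7 -9->3; node4 12->-4; new result -4.
  node11: re-runs because node1 6->-2; input6 3->-1; new result -3.
  node16: re-runs because node10 -9->-4; new result 36 (unchanged).
  node17: re-runs because node7 -9->3; new result -3.
  node18: re-runs because node17 9->-3; node2 9->-3; new result -3.
  node19: re-runs because node18 9->-3; new result -39.
  node21: re-runs because node3 -6->2; node19 -27->-39; new result -39.
  node22: re-runs because node11 9->-3; new result 3.
  node24: re-runs because node21 -27->-39; node22 9->3; new result -36.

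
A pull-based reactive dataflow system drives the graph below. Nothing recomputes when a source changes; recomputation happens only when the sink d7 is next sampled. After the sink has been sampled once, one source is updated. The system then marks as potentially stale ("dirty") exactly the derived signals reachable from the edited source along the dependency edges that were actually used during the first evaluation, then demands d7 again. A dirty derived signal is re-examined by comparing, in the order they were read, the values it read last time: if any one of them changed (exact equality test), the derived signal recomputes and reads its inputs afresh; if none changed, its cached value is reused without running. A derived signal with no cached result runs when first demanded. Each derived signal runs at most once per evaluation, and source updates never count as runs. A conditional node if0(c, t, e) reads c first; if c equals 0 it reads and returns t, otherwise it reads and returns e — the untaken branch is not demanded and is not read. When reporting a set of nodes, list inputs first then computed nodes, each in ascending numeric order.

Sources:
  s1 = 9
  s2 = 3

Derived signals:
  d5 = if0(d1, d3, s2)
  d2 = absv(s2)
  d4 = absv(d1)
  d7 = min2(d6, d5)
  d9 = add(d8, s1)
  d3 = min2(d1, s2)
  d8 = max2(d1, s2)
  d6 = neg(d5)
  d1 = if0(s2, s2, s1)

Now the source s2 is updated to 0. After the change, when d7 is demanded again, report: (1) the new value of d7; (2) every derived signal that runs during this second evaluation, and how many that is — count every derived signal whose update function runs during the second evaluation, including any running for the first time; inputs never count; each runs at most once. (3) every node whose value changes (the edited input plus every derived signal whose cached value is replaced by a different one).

New value of d7: 0.
Derived signals that run: d1, d3, d5, d6, d7 — 5 in total.
Values that change: s2, d1, d5, d6, d7.
Key observation: a condition flipped, so demand reaches new nodes — d3 runs for the first time.

First evaluation (everything demanded from the output):
  d1 = if0(s2=3 -> else branch s1) = 9
  d5 = if0(d1=9 -> else branch s2) = 3
  d6 = neg(3) = -3
  d7 = min2(-3, 3) = -3

Propagation after the edit:
  d1: runs — s2 3->0; result 0.
  d3: demanded for the first time — runs, produces 0.
  d5: runs — d1 9->0; s2 3->0; result 0.
  d6: runs — d5 3->0; result 0.
  d7: runs — d6 -3->0; d5 3->0; result 0.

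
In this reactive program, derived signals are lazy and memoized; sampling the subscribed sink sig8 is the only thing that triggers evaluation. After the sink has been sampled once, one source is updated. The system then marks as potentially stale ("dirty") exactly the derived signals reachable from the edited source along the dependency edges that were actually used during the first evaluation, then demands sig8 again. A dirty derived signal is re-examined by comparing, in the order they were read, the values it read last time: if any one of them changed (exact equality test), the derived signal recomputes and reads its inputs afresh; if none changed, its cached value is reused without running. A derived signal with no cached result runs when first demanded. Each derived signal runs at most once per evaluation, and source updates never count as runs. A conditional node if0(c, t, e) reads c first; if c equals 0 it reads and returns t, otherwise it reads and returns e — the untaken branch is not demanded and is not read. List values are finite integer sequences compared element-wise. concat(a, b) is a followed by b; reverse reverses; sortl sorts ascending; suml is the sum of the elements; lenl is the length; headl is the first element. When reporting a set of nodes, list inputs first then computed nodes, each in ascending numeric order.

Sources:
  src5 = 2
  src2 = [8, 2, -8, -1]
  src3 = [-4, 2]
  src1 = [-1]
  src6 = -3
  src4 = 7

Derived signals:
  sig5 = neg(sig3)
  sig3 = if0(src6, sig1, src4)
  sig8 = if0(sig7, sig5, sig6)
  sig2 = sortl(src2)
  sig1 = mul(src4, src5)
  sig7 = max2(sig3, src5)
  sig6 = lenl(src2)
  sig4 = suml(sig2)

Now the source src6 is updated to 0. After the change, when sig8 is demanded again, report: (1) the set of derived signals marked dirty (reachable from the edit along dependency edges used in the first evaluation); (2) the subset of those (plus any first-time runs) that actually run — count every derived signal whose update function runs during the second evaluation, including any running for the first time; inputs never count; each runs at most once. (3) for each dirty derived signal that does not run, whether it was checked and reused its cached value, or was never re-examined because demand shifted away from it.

First demand of the output computes:
  sig3 = if0(src6=-3 -> else branch src4) = 7
  sig6 = lenl([8, 2, -8, -1]) = 4
  sig7 = max2(7, 2) = 7
  sig8 = if0(sig7=7 -> else branch sig6) = 4

After the edit, cleaning proceeds:
  sig1: had never run; runs now, result 14.
  sig3: a read changed (src6 -3->0) — executes, giving 14.
  sig7: a read changed (sig3 7->14) — executes, giving 14.
  sig8: a read changed (sig7 7->14) — executes, giving 4 — identical to its old value.

Note the branch switch — sig1 had no cache and runs now for the first time.

The edit dirties: sig3, sig7, sig8.
4 derived signals run: sig1, sig3, sig7, sig8.
No dirty derived signal escaped a run.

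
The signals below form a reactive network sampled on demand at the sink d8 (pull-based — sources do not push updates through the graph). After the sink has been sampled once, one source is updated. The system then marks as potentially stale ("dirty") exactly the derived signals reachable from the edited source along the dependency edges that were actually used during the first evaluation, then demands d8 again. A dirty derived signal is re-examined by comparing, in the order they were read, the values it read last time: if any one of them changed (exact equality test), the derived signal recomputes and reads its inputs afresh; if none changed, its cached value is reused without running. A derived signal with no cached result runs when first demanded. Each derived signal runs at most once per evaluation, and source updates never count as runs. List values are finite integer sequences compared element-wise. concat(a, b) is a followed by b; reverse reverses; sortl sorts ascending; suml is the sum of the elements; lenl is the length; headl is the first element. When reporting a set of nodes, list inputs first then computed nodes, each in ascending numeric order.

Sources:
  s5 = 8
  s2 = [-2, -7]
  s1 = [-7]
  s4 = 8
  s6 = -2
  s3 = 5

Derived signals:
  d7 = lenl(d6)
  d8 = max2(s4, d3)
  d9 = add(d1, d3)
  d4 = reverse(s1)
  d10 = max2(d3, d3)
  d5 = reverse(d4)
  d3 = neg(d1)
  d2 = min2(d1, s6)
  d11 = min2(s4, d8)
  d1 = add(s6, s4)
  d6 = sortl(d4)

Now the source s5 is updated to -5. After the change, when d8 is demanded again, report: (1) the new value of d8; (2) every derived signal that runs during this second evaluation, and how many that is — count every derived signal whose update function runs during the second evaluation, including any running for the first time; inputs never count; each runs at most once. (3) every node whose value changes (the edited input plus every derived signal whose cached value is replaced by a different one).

Initial pass — values computed on the first demand:
  d1 = add(-2, 8) = 6
  d3 = neg(6) = -6
  d8 = max2(8, -6) = 8

Second demand — change propagation:
  no demanded computation ever read s5, so the edit dirties nothing and nothing runs.

The important point: nothing the output needs ever reads s5, so the edit is invisible to it.

d8 now evaluates to 8.
Run set: none (0 run).
Changed values: s5.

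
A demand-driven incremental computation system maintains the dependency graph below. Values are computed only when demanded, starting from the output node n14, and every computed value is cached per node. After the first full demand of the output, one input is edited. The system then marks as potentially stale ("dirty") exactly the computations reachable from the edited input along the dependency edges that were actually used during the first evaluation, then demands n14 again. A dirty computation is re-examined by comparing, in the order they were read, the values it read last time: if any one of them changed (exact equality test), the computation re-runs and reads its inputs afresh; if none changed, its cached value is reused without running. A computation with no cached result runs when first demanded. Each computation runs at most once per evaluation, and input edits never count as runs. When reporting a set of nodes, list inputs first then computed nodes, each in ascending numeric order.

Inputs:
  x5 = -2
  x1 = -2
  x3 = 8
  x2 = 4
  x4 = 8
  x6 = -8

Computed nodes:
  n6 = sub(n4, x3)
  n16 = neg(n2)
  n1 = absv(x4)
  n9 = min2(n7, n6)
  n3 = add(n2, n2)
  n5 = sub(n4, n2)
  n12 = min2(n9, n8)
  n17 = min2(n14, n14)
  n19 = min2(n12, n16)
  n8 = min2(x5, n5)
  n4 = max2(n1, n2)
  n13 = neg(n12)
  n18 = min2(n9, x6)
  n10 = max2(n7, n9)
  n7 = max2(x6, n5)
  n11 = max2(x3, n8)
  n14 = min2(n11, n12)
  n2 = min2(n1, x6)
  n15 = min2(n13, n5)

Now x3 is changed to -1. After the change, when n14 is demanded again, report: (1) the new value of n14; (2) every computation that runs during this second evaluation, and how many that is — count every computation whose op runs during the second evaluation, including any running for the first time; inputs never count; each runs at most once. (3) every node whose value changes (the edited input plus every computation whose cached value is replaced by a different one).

First evaluation (everything demanded from the output):
  n1 = absv(8) = 8
  n2 = min2(8, -8) = -8
  n4 = max2(8, -8) = 8
  n5 = sub(8, -8) = 16
  n6 = sub(8, 8) = 0
  n7 = max2(-8, 16) = 16
  n8 = min2(-2, 16) = -2
  n9 = min2(16, 0) = 0
  n11 = max2(8, -2) = 8
  n12 = min2(0, -2) = -2
  n14 = min2(8, -2) = -2

Propagation after the edit:
  n6: runs — x3 8->-1; result 9.
  n9: runs — n6 0->9; result 9.
  n11: runs — x3 8->-1; result -1.
  n12: runs — n9 0->9; result -2 (same value as before).
  n14: runs — n11 8->-1; result -2 (same value as before).

New value of n14: -2.
Computations that run: n6, n9, n11, n12, n14 — 5 in total.
Values that change: x3, n6, n9, n11.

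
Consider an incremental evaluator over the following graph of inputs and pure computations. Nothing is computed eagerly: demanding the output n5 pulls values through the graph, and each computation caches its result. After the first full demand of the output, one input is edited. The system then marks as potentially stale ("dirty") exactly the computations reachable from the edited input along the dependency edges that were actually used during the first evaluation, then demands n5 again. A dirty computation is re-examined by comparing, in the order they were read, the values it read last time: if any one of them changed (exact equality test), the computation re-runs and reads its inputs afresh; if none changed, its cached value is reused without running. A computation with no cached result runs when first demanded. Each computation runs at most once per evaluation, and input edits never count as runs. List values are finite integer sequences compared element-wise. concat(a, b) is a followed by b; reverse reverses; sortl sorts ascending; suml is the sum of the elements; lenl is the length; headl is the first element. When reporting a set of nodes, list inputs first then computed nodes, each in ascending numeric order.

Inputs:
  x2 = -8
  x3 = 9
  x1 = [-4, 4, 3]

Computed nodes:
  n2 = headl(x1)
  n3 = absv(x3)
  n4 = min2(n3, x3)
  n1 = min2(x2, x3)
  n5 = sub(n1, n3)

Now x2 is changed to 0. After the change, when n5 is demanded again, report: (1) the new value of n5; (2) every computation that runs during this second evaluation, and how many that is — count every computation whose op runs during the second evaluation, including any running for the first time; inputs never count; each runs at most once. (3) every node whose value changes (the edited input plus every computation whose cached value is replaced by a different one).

Initial pass — values computed on the first demand:
  n1 = min2(-8, 9) = -8
  n3 = absv(9) = 9
  n5 = sub(-8, 9) = -17

Second demand — change propagation:
  n1: re-runs because x2 -8->0; new result 0.
  n5: re-runs because n1 -8->0; new result -9.

n5 now evaluates to -9.
Run set: n1, n5 (2 run).
Changed values: x2, n1, n5.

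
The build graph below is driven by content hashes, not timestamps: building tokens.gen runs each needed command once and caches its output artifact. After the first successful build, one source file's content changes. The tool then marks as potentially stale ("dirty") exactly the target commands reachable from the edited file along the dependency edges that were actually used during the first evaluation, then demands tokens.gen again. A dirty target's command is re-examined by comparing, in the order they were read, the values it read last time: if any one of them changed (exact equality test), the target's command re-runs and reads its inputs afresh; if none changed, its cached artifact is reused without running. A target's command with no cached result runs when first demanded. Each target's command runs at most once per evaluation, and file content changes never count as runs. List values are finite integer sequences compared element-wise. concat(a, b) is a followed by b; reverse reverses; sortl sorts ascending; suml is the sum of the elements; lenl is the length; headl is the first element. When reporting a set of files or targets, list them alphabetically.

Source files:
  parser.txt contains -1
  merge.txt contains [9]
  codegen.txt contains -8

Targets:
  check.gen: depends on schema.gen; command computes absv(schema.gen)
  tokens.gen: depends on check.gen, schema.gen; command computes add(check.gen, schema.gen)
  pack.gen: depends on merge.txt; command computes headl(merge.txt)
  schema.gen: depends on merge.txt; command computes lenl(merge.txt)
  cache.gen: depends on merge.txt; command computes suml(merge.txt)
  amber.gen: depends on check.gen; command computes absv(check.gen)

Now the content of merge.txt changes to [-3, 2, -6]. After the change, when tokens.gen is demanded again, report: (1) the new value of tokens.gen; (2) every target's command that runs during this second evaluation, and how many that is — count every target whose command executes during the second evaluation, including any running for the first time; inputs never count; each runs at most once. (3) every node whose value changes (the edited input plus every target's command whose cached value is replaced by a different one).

Initial pass — values computed on the first demand:
  schema.gen = lenl([9]) = 1
  check.gen = absv(1) = 1
  tokens.gen = add(1, 1) = 2

Second demand — change propagation:
  schema.gen: re-runs because merge.txt [9]->[-3, 2, -6]; new result 3.
  check.gen: re-runs because schema.gen 1->3; new result 3.
  tokens.gen: re-runs because check.gen 1->3; schema.gen 1->3; new result 6.

tokens.gen now evaluates to 6.
Run set: check.gen, schema.gen, tokens.gen (3 run).
Changed values: check.gen, merge.txt, schema.gen, tokens.gen.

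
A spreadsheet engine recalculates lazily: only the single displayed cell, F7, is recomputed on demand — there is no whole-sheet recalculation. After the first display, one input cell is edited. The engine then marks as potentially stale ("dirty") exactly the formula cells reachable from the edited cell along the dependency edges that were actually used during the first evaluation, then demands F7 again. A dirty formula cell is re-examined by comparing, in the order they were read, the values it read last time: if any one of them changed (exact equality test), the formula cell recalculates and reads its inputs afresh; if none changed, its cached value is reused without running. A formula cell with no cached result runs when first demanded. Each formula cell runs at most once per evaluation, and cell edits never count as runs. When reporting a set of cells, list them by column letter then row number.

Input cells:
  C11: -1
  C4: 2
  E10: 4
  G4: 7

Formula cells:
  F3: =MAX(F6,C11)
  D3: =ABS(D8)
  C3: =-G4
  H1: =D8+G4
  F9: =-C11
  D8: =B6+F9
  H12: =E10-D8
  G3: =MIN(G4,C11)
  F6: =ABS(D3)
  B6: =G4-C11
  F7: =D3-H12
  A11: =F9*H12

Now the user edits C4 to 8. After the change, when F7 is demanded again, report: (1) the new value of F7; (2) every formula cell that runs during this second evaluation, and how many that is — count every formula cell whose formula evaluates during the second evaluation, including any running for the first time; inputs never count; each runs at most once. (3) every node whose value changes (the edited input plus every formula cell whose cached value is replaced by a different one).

New value of F7: 14.
Formula cells that run: none — 0 in total.
Values that change: C4.
Key observation: C4 is never demanded by the output, so the edit triggers no recomputation at all.

First evaluation (everything demanded from the output):
  B6 = 7 - -1 = 8
  F9 = -(-1) = 1
  D8 = 8 + 1 = 9
  D3 = ABS(9) = 9
  H12 = 4 - 9 = -5
  F7 = 9 - -5 = 14

Propagation after the edit:
  C4 feeds no computation that the output demands — nothing is marked dirty and nothing runs.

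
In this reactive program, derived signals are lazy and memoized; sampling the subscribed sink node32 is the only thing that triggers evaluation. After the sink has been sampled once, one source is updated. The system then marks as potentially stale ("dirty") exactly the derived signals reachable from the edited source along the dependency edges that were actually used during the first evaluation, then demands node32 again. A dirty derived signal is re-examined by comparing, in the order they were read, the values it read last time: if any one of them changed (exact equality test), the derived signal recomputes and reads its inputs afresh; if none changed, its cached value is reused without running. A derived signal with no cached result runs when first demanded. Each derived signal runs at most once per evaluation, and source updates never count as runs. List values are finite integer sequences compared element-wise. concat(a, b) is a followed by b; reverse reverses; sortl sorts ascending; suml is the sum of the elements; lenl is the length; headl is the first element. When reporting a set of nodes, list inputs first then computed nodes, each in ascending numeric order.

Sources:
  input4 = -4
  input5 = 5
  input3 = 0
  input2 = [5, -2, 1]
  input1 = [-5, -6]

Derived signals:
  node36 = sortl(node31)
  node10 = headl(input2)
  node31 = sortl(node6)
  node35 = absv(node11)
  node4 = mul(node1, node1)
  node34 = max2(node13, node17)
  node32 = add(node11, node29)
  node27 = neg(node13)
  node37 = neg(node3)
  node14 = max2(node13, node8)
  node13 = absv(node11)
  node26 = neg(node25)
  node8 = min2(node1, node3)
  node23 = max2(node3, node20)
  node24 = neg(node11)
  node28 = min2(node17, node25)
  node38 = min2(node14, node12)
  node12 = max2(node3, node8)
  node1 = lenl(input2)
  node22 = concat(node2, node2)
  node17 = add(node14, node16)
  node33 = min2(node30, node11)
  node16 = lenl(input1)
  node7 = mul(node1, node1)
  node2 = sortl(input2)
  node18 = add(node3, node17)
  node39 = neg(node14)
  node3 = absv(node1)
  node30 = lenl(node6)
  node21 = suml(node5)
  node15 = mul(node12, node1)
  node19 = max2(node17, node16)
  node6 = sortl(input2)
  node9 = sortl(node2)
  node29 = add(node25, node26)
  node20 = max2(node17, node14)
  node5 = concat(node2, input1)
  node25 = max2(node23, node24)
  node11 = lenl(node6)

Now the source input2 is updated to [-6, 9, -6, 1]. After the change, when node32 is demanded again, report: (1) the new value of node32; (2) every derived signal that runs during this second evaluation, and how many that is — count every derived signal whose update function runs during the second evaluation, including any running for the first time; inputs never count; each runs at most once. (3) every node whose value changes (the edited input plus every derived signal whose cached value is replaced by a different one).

Demanding node32 again yields 4.
15 derived signals run: node1, node3, node6, node8, node11, node13, node14, node17, node20, node23, node24, node25, node26, node29, node32.
The nodes whose values change: input2, node1, node3, node6, node8, node11, node13, node14, node17, node20, node23, node24, node25, node26, node32.

First demand of the output computes:
  node1 = lenl([5, -2, 1]) = 3
  node3 = absv(3) = 3
  node6 = sortl([5, -2, 1]) = [-2, 1, 5]
  node8 = min2(3, 3) = 3
  node11 = lenl([-2, 1, 5]) = 3
  node13 = absv(3) = 3
  node14 = max2(3, 3) = 3
  node16 = lenl([-5, -6]) = 2
  node17 = add(3, 2) = 5
  node20 = max2(5, 3) = 5
  node23 = max2(3, 5) = 5
  node24 = neg(3) = -3
  node25 = max2(5, -3) = 5
  node26 = neg(5) = -5
  node29 = add(5, -5) = 0
  node32 = add(3, 0) = 3

After the edit, cleaning proceeds:
  node1: a read changed (input2 [5, -2, 1]->[-6, 9, -6, 1]) — executes, giving 4.
  node3: a read changed (node1 3->4) — executes, giving 4.
  node6: a read changed (input2 [5, -2, 1]->[-6, 9, -6, 1]) — executes, giving [-6, -6, 1, 9].
  node8: a read changed (node1 3->4; node3 3->4) — executes, giving 4.
  node11: a read changed (node6 [-2, 1, 5]->[-6, -6, 1, 9]) — executes, giving 4.
  node13: a read changed (node11 3->4) — executes, giving 4.
  node14: a read changed (node13 3->4; node8 3->4) — executes, giving 4.
  node17: a read changed (node14 3->4) — executes, giving 6.
  node20: a read changed (node17 5->6; node14 3->4) — executes, giving 6.
  node23: a read changed (node3 3->4; node20 5->6) — executes, giving 6.
  node24: a read changed (node11 3->4) — executes, giving -4.
  node25: a read changed (node23 5->6; node24 -3->-4) — executes, giving 6.
  node26: a read changed (node25 5->6) — executes, giving -6.
  node29: a read changed (node25 5->6; node26 -5->-6) — executes, giving 0 — identical to its old value.
  node32: a read changed (node11 3->4) — executes, giving 4.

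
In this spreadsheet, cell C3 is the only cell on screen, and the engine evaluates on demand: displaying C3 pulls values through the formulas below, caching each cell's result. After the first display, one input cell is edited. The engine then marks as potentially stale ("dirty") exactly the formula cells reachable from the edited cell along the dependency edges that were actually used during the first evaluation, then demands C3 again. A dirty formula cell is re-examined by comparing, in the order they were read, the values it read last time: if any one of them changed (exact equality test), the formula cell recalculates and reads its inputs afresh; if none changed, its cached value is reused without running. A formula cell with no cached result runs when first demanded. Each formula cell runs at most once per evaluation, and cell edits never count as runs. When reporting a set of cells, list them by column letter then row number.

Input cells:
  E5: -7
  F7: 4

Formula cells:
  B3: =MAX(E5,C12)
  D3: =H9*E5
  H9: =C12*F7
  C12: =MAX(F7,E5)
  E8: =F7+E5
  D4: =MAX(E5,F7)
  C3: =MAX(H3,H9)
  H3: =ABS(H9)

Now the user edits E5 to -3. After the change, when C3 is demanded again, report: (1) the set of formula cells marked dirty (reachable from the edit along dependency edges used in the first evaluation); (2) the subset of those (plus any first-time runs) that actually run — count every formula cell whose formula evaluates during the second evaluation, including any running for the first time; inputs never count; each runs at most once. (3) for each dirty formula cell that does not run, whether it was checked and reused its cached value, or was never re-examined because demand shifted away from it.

Dirty set: C3, C12, H3, H9.
Run set: C12 (1 run).
Re-examined without running (cache reused): C3, H3, H9.
The important point: C12 recomputes to an identical value, and the output ends up unchanged.

Initial pass — values computed on the first demand:
  C12 = MAX(4, -7) = 4
  H9 = 4 * 4 = 16
  H3 = ABS(16) = 16
  C3 = MAX(16, 16) = 16

Second demand — change propagation:
  C12: re-runs because E5 -7->-3; new result 4 (unchanged).
  H9: re-examined; everything it read last time is the same (C12 unchanged, F7 unchanged) — cache 16 kept, no run.
  H3: re-examined; everything it read last time is the same (H9 unchanged) — cache 16 kept, no run.
  C3: re-examined; everything it read last time is the same (H3 unchanged, H9 unchanged) — cache 16 kept, no run.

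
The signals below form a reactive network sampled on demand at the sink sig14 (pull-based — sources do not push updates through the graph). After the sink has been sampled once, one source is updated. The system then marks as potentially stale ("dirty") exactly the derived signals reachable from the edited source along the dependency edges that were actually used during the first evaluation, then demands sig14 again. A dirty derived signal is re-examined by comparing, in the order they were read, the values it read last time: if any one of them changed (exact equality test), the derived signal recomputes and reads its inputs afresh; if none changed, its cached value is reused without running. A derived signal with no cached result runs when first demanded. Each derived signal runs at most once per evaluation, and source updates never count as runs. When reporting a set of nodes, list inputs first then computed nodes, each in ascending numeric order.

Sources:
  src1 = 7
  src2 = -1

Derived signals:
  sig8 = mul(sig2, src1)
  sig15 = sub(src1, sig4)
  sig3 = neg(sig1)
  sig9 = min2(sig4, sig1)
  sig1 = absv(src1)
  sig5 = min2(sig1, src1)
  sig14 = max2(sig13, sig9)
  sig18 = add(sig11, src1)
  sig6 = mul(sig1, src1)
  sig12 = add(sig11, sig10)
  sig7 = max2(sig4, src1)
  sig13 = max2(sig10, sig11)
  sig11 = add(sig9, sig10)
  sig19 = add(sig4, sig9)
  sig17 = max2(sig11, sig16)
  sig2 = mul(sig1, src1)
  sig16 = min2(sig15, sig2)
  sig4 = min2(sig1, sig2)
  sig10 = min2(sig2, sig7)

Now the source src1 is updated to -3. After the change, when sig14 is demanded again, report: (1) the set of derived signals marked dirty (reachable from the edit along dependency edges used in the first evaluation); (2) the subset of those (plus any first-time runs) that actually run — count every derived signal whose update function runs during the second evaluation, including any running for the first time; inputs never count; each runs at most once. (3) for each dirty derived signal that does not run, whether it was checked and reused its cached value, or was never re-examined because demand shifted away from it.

Dirty set: sig1, sig2, sig4, sig7, sig9, sig10, sig11, sig13, sig14.
Run set: sig1, sig2, sig4, sig7, sig9, sig10, sig11, sig13, sig14 (9 run).
All dirty derived signals ended up running.

Initial pass — values computed on the first demand:
  sig1 = absv(7) = 7
  sig2 = mul(7, 7) = 49
  sig4 = min2(7, 49) = 7
  sig7 = max2(7, 7) = 7
  sig9 = min2(7, 7) = 7
  sig10 = min2(49, 7) = 7
  sig11 = add(7, 7) = 14
  sig13 = max2(7, 14) = 14
  sig14 = max2(14, 7) = 14

Second demand — change propagation:
  sig1: re-runs because src1 7->-3; new result 3.
  sig2: re-runs because sig1 7->3; src1 7->-3; new result -9.
  sig4: re-runs because sig1 7->3; sig2 49->-9; new result -9.
  sig7: re-runs because sig4 7->-9; src1 7->-3; new result -3.
  sig9: re-runs because sig4 7->-9; sig1 7->3; new result -9.
  sig10: re-runs because sig2 49->-9; sig7 7->-3; new result -9.
  sig11: re-runs because sig9 7->-9; sig10 7->-9; new result -18.
  sig13: re-runs because sig10 7->-9; sig11 14->-18; new result -9.
  sig14: re-runs because sig13 14->-9; sig9 7->-9; new result -9.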